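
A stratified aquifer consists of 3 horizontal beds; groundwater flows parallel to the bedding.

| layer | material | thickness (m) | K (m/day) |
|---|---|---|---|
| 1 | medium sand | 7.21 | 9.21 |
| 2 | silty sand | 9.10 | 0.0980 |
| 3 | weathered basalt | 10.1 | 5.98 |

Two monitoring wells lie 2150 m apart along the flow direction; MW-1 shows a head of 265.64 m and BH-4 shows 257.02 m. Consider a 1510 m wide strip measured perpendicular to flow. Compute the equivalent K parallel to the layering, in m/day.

4.84

Flow is parallel to layering, so each bed carries its own Darcy discharge and the transmissivities add.
Σ(K_i·b_i) = 9.21×7.21 + 0.0980×9.10 + 5.98×10.1 = 127.7 m²/day.
Total thickness b = 26.41 m, so K_eq = Σ(K_i·b_i)/b = 4.835 m/day.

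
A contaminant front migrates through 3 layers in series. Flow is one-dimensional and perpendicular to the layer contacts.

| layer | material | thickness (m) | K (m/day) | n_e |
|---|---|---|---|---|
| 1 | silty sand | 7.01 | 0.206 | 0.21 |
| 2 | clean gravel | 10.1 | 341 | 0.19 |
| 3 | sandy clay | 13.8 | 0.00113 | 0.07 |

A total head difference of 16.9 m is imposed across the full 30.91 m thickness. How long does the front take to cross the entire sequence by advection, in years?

8.64

With flow normal to the layers, continuity requires the same specific discharge q through every layer.
Σ(b_i/K_i) = 7.01/0.206 + 10.1/341 + 13.8/0.00113 = 12246 d.
q = Δh / Σ(b_i/K_i) = 16.9 / 12246 = 0.001380 m/day.
In each layer the seepage velocity is v_i = q/n_i, so the layer transit time is t_i = b_i·n_i / q:
  layer 1 (silty sand): t_1 = 7.01 × 0.21 / 0.001380 = 1067 d
  layer 2 (clean gravel): t_2 = 10.1 × 0.19 / 0.001380 = 1391 d
  layer 3 (sandy clay): t_3 = 13.8 × 0.07 / 0.001380 = 700.0 d
Total t = Σ t_i = 3157 days = 8.644 years.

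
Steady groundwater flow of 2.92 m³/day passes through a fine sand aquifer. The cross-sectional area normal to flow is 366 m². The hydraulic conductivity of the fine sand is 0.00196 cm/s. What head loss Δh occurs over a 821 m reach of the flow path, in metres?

3.87

Convert K: 0.00196 cm/s × 864 = 1.693 m/day.
From Q = K·A·i, i = Q / (K·A) = 2.92 / (1.693 × 366.0) = 0.004711.
Head loss Δh = i · L = 0.004711 × 821 = 3.868 m.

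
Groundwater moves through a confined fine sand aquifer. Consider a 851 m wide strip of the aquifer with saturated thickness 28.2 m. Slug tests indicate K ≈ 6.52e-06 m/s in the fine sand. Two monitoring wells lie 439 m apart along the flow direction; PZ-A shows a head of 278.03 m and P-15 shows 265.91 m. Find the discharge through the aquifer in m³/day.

Convert K: 6.52e-06 m/s × 86400 = 0.5633 m/day.
Cross-sectional area A = 851 × 28.2 = 23998 m².
Hydraulic gradient i = (278.03 − 265.91) / 439 = 12.12 / 439 = 0.02761.
Darcy's law: Q = K · A · i = 0.5633 × 23998 × 0.02761 = 373.2 m³/day.

373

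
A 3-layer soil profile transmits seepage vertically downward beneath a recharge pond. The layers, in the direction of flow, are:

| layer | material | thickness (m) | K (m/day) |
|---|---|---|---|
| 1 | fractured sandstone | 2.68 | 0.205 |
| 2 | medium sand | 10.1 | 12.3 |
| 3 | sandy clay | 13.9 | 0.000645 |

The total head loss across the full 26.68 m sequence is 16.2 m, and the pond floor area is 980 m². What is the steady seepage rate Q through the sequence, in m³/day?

0.736

Flow is perpendicular to layering, so the layers act in series and the equivalent K is the thickness-weighted harmonic mean.
Total thickness L = 2.68 + 10.1 + 13.9 = 26.68 m.
Σ(b_i/K_i) = 2.68/0.205 + 10.1/12.3 + 13.9/0.000645 = 21564 d.
K_eq = L / Σ(b_i/K_i) = 26.68 / 21564 = 0.001237 m/day.
Q = K_eq · A · (Δh/L) = 0.001237 × 980 × (16.2/26.68) = 0.7362 m³/day.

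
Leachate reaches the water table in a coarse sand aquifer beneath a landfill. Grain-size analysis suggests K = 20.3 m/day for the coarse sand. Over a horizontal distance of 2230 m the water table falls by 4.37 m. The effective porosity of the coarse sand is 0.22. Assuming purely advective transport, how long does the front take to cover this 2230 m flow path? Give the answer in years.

33.8

Hydraulic gradient i = Δh / L = 4.37 / 2230 = 0.001960.
Darcy flux q = K · i = 20.30 × 0.001960 = 0.03978 m/day.
Seepage velocity v = q / n_e = 0.03978 / 0.22 = 0.1808 m/day.
Travel time t = L / v = 2230 / 0.1808 = 12333 days = 33.76 years.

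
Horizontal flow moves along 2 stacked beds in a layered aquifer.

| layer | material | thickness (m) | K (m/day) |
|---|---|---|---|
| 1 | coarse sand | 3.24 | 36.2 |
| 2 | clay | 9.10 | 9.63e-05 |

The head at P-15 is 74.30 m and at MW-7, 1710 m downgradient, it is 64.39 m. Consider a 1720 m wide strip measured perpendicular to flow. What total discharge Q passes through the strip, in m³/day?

1170

Flow is parallel to layering, so each bed carries its own Darcy discharge and the transmissivities add.
Σ(K_i·b_i) = 36.2×3.24 + 9.63e-05×9.10 = 117.3 m²/day.
Hydraulic gradient i = (74.30 − 64.39) / 1710 = 9.91 / 1710 = 0.005795.
Q = Σ(K_i·b_i) · W · i = 117.3 × 1720 × 0.005795 = 1169 m³/day.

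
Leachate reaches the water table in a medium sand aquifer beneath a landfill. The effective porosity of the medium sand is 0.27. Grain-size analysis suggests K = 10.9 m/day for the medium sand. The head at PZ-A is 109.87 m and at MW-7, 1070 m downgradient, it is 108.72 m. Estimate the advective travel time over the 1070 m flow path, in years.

Hydraulic gradient i = (109.87 − 108.72) / 1070 = 1.15 / 1070 = 0.001075.
Darcy flux q = K · i = 10.90 × 0.001075 = 0.01171 m/day.
Seepage velocity v = q / n_e = 0.01171 / 0.27 = 0.04339 m/day.
Travel time t = L / v = 1070 / 0.04339 = 24661 days = 67.52 years.

67.5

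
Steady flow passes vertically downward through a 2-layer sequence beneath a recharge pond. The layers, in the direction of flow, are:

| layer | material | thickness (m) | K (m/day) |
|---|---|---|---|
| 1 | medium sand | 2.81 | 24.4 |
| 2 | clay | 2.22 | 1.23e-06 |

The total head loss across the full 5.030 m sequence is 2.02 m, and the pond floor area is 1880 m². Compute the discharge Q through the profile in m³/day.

Flow is perpendicular to layering, so the layers act in series and the equivalent K is the thickness-weighted harmonic mean.
Total thickness L = 2.81 + 2.22 = 5.030 m.
Σ(b_i/K_i) = 2.81/24.4 + 2.22/1.23e-06 = 1.805e+06 d.
K_eq = L / Σ(b_i/K_i) = 5.030 / 1.805e+06 = 2.787e-06 m/day.
Q = K_eq · A · (Δh/L) = 2.787e-06 × 1880 × (2.02/5.030) = 0.002104 m³/day.

0.00210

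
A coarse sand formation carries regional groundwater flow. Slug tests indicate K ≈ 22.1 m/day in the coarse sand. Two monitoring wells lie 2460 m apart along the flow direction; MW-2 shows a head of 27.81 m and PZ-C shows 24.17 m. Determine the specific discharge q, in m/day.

Hydraulic gradient i = (27.81 − 24.17) / 2460 = 3.64 / 2460 = 0.001480.
Specific discharge q = K · i = 22.10 × 0.001480 = 0.03270 m/day.

0.0327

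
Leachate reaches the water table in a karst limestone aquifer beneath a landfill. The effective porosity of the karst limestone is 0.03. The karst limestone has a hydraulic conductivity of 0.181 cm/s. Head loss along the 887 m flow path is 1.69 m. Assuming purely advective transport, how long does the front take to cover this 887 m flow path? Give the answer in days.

89.3

Convert K: 0.181 cm/s × 864 = 156.4 m/day.
Hydraulic gradient i = Δh / L = 1.69 / 887 = 0.001905.
Darcy flux q = K · i = 156.4 × 0.001905 = 0.2980 m/day.
Seepage velocity v = q / n_e = 0.2980 / 0.03 = 9.932 m/day.
Travel time t = L / v = 887 / 9.932 = 89.31 days.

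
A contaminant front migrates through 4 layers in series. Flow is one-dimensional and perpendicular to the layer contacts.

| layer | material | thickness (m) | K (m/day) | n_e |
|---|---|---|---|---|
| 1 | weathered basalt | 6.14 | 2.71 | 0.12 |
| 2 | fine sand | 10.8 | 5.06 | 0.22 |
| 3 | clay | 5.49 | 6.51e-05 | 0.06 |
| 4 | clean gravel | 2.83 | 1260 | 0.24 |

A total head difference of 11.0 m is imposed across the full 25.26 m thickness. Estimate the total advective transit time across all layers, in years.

With flow normal to the layers, continuity requires the same specific discharge q through every layer.
Σ(b_i/K_i) = 6.14/2.71 + 10.8/5.06 + 5.49/6.51e-05 + 2.83/1260 = 84336 d.
q = Δh / Σ(b_i/K_i) = 11.0 / 84336 = 0.0001304 m/day.
In each layer the seepage velocity is v_i = q/n_i, so the layer transit time is t_i = b_i·n_i / q:
  layer 1 (weathered basalt): t_1 = 6.14 × 0.12 / 0.0001304 = 5649 d
  layer 2 (fine sand): t_2 = 10.8 × 0.22 / 0.0001304 = 18217 d
  layer 3 (clay): t_3 = 5.49 × 0.06 / 0.0001304 = 2525 d
  layer 4 (clean gravel): t_4 = 2.83 × 0.24 / 0.0001304 = 5207 d
Total t = Σ t_i = 31598 days = 86.51 years.

86.5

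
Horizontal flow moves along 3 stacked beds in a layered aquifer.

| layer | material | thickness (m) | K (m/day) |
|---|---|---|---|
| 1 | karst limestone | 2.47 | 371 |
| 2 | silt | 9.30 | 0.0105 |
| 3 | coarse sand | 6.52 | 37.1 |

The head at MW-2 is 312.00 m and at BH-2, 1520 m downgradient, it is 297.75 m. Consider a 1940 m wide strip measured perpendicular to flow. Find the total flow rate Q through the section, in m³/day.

21100

Flow is parallel to layering, so each bed carries its own Darcy discharge and the transmissivities add.
Σ(K_i·b_i) = 371×2.47 + 0.0105×9.30 + 37.1×6.52 = 1158 m²/day.
Hydraulic gradient i = (312.00 − 297.75) / 1520 = 14.25 / 1520 = 0.009375.
Q = Σ(K_i·b_i) · W · i = 1158 × 1940 × 0.009375 = 21068 m³/day.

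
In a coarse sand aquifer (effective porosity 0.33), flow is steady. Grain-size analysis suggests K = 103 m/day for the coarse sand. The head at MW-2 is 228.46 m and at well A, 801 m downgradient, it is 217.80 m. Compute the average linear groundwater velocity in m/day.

Hydraulic gradient i = (228.46 − 217.80) / 801 = 10.66 / 801 = 0.01331.
Darcy flux q = K · i = 103.0 × 0.01331 = 1.371 m/day.
Seepage velocity v = q / n_e = 1.371 / 0.33 = 4.154 m/day.

4.15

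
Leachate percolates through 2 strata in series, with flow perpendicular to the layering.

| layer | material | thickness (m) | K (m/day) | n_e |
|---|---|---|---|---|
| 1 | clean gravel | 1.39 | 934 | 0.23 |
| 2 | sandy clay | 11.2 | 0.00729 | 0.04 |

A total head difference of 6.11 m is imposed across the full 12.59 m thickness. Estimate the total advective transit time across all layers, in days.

With flow normal to the layers, continuity requires the same specific discharge q through every layer.
Σ(b_i/K_i) = 1.39/934 + 11.2/0.00729 = 1536 d.
q = Δh / Σ(b_i/K_i) = 6.11 / 1536 = 0.003977 m/day.
In each layer the seepage velocity is v_i = q/n_i, so the layer transit time is t_i = b_i·n_i / q:
  layer 1 (clean gravel): t_1 = 1.39 × 0.23 / 0.003977 = 80.39 d
  layer 2 (sandy clay): t_2 = 11.2 × 0.04 / 0.003977 = 112.6 d
Total t = Σ t_i = 193.0 days.

193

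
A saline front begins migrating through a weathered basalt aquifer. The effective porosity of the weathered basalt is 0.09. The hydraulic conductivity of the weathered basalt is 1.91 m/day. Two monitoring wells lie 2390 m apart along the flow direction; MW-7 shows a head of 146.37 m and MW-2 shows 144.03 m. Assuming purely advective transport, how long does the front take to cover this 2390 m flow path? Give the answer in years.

315

Hydraulic gradient i = (146.37 − 144.03) / 2390 = 2.34 / 2390 = 0.0009791.
Darcy flux q = K · i = 1.910 × 0.0009791 = 0.001870 m/day.
Seepage velocity v = q / n_e = 0.001870 / 0.09 = 0.02078 m/day.
Travel time t = L / v = 2390 / 0.02078 = 1.150e+05 days = 314.9 years.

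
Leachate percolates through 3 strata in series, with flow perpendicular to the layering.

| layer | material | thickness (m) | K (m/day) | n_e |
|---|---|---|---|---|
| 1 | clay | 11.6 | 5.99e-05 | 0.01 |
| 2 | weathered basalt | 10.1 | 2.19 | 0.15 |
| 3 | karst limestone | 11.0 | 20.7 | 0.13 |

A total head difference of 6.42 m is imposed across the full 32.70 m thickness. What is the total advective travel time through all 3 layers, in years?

253

With flow normal to the layers, continuity requires the same specific discharge q through every layer.
Σ(b_i/K_i) = 11.6/5.99e-05 + 10.1/2.19 + 11.0/20.7 = 1.937e+05 d.
q = Δh / Σ(b_i/K_i) = 6.42 / 1.937e+05 = 3.315e-05 m/day.
In each layer the seepage velocity is v_i = q/n_i, so the layer transit time is t_i = b_i·n_i / q:
  layer 1 (clay): t_1 = 11.6 × 0.01 / 3.315e-05 = 3499 d
  layer 2 (weathered basalt): t_2 = 10.1 × 0.15 / 3.315e-05 = 45700 d
  layer 3 (karst limestone): t_3 = 11.0 × 0.13 / 3.315e-05 = 43136 d
Total t = Σ t_i = 92336 days = 252.8 years.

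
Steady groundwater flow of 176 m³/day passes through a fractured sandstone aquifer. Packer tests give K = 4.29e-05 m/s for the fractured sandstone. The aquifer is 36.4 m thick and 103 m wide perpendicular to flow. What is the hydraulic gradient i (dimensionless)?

0.0127

Convert K: 4.29e-05 m/s × 86400 = 3.707 m/day.
Cross-sectional area A = 103 × 36.4 = 3749 m².
From Q = K·A·i, i = Q / (K·A) = 176 / (3.707 × 3749) = 0.01266.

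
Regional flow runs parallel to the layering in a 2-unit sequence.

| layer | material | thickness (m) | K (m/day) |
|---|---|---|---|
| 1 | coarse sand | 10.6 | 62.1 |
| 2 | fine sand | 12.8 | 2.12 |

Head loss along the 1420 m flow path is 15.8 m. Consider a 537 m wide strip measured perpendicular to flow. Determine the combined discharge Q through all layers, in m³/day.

Flow is parallel to layering, so each bed carries its own Darcy discharge and the transmissivities add.
Σ(K_i·b_i) = 62.1×10.6 + 2.12×12.8 = 685.4 m²/day.
Hydraulic gradient i = Δh / L = 15.8 / 1420 = 0.01113.
Q = Σ(K_i·b_i) · W · i = 685.4 × 537 × 0.01113 = 4095 m³/day.

4100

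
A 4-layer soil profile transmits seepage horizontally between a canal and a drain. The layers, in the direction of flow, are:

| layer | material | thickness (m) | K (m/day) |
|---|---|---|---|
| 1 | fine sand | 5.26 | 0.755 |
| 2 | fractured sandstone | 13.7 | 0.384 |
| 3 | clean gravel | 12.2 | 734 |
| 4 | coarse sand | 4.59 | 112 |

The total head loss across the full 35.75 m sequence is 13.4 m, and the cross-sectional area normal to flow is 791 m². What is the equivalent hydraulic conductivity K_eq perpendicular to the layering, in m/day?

0.837

Flow is perpendicular to layering, so the layers act in series and the equivalent K is the thickness-weighted harmonic mean.
Total thickness L = 5.26 + 13.7 + 12.2 + 4.59 = 35.75 m.
Σ(b_i/K_i) = 5.26/0.755 + 13.7/0.384 + 12.2/734 + 4.59/112 = 42.70 d.
K_eq = L / Σ(b_i/K_i) = 35.75 / 42.70 = 0.8372 m/day.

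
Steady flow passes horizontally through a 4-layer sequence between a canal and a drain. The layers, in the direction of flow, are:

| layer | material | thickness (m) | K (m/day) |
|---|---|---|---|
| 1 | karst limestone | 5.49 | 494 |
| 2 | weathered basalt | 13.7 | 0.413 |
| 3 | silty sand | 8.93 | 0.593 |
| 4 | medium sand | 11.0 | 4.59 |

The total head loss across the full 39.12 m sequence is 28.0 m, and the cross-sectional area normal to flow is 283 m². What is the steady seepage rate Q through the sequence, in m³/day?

156

Flow is perpendicular to layering, so the layers act in series and the equivalent K is the thickness-weighted harmonic mean.
Total thickness L = 5.49 + 13.7 + 8.93 + 11.0 = 39.12 m.
Σ(b_i/K_i) = 5.49/494 + 13.7/0.413 + 8.93/0.593 + 11.0/4.59 = 50.64 d.
K_eq = L / Σ(b_i/K_i) = 39.12 / 50.64 = 0.7725 m/day.
Q = K_eq · A · (Δh/L) = 0.7725 × 283 × (28.0/39.12) = 156.5 m³/day.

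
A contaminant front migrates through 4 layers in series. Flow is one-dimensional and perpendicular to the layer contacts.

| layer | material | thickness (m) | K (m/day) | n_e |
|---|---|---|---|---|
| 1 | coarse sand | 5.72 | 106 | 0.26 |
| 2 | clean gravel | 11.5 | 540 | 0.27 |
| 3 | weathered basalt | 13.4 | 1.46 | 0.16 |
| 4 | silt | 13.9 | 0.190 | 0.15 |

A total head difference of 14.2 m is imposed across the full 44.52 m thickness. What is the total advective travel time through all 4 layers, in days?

With flow normal to the layers, continuity requires the same specific discharge q through every layer.
Σ(b_i/K_i) = 5.72/106 + 11.5/540 + 13.4/1.46 + 13.9/0.190 = 82.41 d.
q = Δh / Σ(b_i/K_i) = 14.2 / 82.41 = 0.1723 m/day.
In each layer the seepage velocity is v_i = q/n_i, so the layer transit time is t_i = b_i·n_i / q:
  layer 1 (coarse sand): t_1 = 5.72 × 0.26 / 0.1723 = 8.631 d
  layer 2 (clean gravel): t_2 = 11.5 × 0.27 / 0.1723 = 18.02 d
  layer 3 (weathered basalt): t_3 = 13.4 × 0.16 / 0.1723 = 12.44 d
  layer 4 (silt): t_4 = 13.9 × 0.15 / 0.1723 = 12.10 d
Total t = Σ t_i = 51.19 days.

51.2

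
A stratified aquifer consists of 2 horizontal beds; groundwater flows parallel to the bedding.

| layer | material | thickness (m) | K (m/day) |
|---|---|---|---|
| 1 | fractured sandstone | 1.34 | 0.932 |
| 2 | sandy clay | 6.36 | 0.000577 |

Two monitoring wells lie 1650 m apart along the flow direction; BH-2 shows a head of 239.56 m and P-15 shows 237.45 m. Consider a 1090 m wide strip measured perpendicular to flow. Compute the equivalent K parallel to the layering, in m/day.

0.163

Flow is parallel to layering, so each bed carries its own Darcy discharge and the transmissivities add.
Σ(K_i·b_i) = 0.932×1.34 + 0.000577×6.36 = 1.253 m²/day.
Total thickness b = 7.700 m, so K_eq = Σ(K_i·b_i)/b = 0.1627 m/day.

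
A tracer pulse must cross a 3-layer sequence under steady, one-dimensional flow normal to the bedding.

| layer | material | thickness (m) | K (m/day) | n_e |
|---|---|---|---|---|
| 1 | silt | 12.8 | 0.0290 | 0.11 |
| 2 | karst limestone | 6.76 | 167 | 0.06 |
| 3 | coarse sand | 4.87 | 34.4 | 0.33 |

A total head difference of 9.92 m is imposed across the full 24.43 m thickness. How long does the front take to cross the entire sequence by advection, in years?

0.417

With flow normal to the layers, continuity requires the same specific discharge q through every layer.
Σ(b_i/K_i) = 12.8/0.0290 + 6.76/167 + 4.87/34.4 = 441.6 d.
q = Δh / Σ(b_i/K_i) = 9.92 / 441.6 = 0.02247 m/day.
In each layer the seepage velocity is v_i = q/n_i, so the layer transit time is t_i = b_i·n_i / q:
  layer 1 (silt): t_1 = 12.8 × 0.11 / 0.02247 = 62.67 d
  layer 2 (karst limestone): t_2 = 6.76 × 0.06 / 0.02247 = 18.05 d
  layer 3 (coarse sand): t_3 = 4.87 × 0.33 / 0.02247 = 71.54 d
Total t = Σ t_i = 152.3 days = 0.4169 years.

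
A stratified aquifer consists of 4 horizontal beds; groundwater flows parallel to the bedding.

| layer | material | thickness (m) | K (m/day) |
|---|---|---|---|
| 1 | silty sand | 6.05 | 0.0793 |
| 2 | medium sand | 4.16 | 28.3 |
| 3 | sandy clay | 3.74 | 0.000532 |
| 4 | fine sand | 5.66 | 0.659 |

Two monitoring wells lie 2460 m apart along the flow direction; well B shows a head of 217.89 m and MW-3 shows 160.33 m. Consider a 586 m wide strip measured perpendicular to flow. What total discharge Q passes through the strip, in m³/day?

Flow is parallel to layering, so each bed carries its own Darcy discharge and the transmissivities add.
Σ(K_i·b_i) = 0.0793×6.05 + 28.3×4.16 + 0.000532×3.74 + 0.659×5.66 = 121.9 m²/day.
Hydraulic gradient i = (217.89 − 160.33) / 2460 = 57.56 / 2460 = 0.02340.
Q = Σ(K_i·b_i) · W · i = 121.9 × 586 × 0.02340 = 1672 m³/day.

1670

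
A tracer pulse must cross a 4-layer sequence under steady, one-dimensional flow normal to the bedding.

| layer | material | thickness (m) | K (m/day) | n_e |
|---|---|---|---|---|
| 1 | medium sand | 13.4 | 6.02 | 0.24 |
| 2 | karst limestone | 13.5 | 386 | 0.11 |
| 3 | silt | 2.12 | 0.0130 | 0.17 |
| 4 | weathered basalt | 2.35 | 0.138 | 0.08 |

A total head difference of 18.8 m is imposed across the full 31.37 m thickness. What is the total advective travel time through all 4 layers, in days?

50.9

With flow normal to the layers, continuity requires the same specific discharge q through every layer.
Σ(b_i/K_i) = 13.4/6.02 + 13.5/386 + 2.12/0.0130 + 2.35/0.138 = 182.4 d.
q = Δh / Σ(b_i/K_i) = 18.8 / 182.4 = 0.1031 m/day.
In each layer the seepage velocity is v_i = q/n_i, so the layer transit time is t_i = b_i·n_i / q:
  layer 1 (medium sand): t_1 = 13.4 × 0.24 / 0.1031 = 31.20 d
  layer 2 (karst limestone): t_2 = 13.5 × 0.11 / 0.1031 = 14.41 d
  layer 3 (silt): t_3 = 2.12 × 0.17 / 0.1031 = 3.496 d
  layer 4 (weathered basalt): t_4 = 2.35 × 0.08 / 0.1031 = 1.824 d
Total t = Σ t_i = 50.92 days.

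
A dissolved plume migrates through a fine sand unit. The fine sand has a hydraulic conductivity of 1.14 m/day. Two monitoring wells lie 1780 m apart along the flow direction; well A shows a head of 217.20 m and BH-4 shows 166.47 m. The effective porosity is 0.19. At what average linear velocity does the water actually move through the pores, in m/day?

Hydraulic gradient i = (217.20 − 166.47) / 1780 = 50.73 / 1780 = 0.02850.
Darcy flux q = K · i = 1.140 × 0.02850 = 0.03249 m/day.
Seepage velocity v = q / n_e = 0.03249 / 0.19 = 0.1710 m/day.

0.171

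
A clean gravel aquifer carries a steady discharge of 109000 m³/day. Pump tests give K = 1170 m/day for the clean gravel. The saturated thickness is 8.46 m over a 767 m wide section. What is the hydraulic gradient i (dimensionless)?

0.0144

Cross-sectional area A = 767 × 8.46 = 6489 m².
From Q = K·A·i, i = Q / (K·A) = 109000 / (1170 × 6489) = 0.01436.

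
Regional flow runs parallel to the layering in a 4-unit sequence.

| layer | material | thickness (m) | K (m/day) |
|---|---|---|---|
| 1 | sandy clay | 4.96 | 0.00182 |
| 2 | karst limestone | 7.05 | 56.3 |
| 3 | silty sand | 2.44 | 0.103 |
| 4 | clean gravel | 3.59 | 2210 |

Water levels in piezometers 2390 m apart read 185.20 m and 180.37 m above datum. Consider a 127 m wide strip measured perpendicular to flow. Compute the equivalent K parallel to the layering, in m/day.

Flow is parallel to layering, so each bed carries its own Darcy discharge and the transmissivities add.
Σ(K_i·b_i) = 0.00182×4.96 + 56.3×7.05 + 0.103×2.44 + 2210×3.59 = 8331 m²/day.
Total thickness b = 18.04 m, so K_eq = Σ(K_i·b_i)/b = 461.8 m/day.

462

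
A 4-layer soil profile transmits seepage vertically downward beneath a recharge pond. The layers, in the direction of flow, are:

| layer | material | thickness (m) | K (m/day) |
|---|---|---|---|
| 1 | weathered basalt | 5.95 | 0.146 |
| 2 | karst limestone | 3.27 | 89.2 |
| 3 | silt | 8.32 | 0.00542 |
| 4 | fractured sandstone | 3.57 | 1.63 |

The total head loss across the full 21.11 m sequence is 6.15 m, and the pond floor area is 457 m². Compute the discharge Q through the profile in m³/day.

1.78

Flow is perpendicular to layering, so the layers act in series and the equivalent K is the thickness-weighted harmonic mean.
Total thickness L = 5.95 + 3.27 + 8.32 + 3.57 = 21.11 m.
Σ(b_i/K_i) = 5.95/0.146 + 3.27/89.2 + 8.32/0.00542 + 3.57/1.63 = 1578 d.
K_eq = L / Σ(b_i/K_i) = 21.11 / 1578 = 0.01338 m/day.
Q = K_eq · A · (Δh/L) = 0.01338 × 457 × (6.15/21.11) = 1.781 m³/day.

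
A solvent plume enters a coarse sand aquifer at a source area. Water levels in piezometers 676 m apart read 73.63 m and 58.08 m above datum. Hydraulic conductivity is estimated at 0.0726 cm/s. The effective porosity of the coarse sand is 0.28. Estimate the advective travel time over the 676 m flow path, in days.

131

Convert K: 0.0726 cm/s × 864 = 62.73 m/day.
Hydraulic gradient i = (73.63 − 58.08) / 676 = 15.55 / 676 = 0.02300.
Darcy flux q = K · i = 62.73 × 0.02300 = 1.443 m/day.
Seepage velocity v = q / n_e = 1.443 / 0.28 = 5.153 m/day.
Travel time t = L / v = 676 / 5.153 = 131.2 days.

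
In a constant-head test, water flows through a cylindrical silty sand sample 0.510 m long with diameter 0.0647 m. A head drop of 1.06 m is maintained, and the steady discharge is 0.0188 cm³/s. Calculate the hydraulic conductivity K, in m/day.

Cross-sectional area A = π·(d/2)² = π × (0.0647/2)² = 0.003288 m².
Convert discharge: 0.0188 cm³/s = 1.880e-08 m³/s.
Darcy's law rearranged: K = Q·L / (A·Δh) = 1.880e-08 × 0.510 / (0.003288 × 1.06) = 2.751e-06 m/s = 0.2377 m/day.

0.238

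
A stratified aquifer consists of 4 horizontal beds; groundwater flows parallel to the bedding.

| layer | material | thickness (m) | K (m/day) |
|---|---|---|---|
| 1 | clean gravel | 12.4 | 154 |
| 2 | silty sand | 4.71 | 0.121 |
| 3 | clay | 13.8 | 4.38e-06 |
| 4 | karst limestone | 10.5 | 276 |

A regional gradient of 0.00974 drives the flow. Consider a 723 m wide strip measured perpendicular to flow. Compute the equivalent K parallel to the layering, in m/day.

Flow is parallel to layering, so each bed carries its own Darcy discharge and the transmissivities add.
Σ(K_i·b_i) = 154×12.4 + 0.121×4.71 + 4.38e-06×13.8 + 276×10.5 = 4808 m²/day.
Total thickness b = 41.41 m, so K_eq = Σ(K_i·b_i)/b = 116.1 m/day.

116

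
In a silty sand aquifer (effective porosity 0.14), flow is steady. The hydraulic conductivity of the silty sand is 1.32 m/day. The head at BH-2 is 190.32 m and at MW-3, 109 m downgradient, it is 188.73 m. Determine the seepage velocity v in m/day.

Hydraulic gradient i = (190.32 − 188.73) / 109 = 1.59 / 109 = 0.01459.
Darcy flux q = K · i = 1.320 × 0.01459 = 0.01926 m/day.
Seepage velocity v = q / n_e = 0.01926 / 0.14 = 0.1375 m/day.

0.138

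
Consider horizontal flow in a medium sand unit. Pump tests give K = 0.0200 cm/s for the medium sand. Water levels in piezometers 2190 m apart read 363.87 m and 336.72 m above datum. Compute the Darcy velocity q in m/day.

Convert K: 0.0200 cm/s × 864 = 17.28 m/day.
Hydraulic gradient i = (363.87 − 336.72) / 2190 = 27.15 / 2190 = 0.01240.
Specific discharge q = K · i = 17.28 × 0.01240 = 0.2142 m/day.

0.214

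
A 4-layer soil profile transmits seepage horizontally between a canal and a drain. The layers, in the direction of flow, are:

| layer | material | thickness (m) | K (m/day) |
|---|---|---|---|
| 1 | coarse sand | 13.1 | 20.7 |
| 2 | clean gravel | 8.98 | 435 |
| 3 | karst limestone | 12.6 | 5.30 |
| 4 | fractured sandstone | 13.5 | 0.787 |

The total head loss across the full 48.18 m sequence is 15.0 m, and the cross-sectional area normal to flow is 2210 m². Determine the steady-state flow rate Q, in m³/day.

1640

Flow is perpendicular to layering, so the layers act in series and the equivalent K is the thickness-weighted harmonic mean.
Total thickness L = 13.1 + 8.98 + 12.6 + 13.5 = 48.18 m.
Σ(b_i/K_i) = 13.1/20.7 + 8.98/435 + 12.6/5.30 + 13.5/0.787 = 20.18 d.
K_eq = L / Σ(b_i/K_i) = 48.18 / 20.18 = 2.387 m/day.
Q = K_eq · A · (Δh/L) = 2.387 × 2210 × (15.0/48.18) = 1642 m³/day.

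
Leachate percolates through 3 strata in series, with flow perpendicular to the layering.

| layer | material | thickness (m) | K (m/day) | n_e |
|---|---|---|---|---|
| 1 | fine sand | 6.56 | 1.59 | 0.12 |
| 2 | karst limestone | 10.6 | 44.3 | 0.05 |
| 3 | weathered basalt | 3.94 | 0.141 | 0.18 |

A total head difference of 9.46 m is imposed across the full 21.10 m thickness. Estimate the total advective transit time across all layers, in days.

6.92

With flow normal to the layers, continuity requires the same specific discharge q through every layer.
Σ(b_i/K_i) = 6.56/1.59 + 10.6/44.3 + 3.94/0.141 = 32.31 d.
q = Δh / Σ(b_i/K_i) = 9.46 / 32.31 = 0.2928 m/day.
In each layer the seepage velocity is v_i = q/n_i, so the layer transit time is t_i = b_i·n_i / q:
  layer 1 (fine sand): t_1 = 6.56 × 0.12 / 0.2928 = 2.688 d
  layer 2 (karst limestone): t_2 = 10.6 × 0.05 / 0.2928 = 1.810 d
  layer 3 (weathered basalt): t_3 = 3.94 × 0.18 / 0.2928 = 2.422 d
Total t = Σ t_i = 6.921 days.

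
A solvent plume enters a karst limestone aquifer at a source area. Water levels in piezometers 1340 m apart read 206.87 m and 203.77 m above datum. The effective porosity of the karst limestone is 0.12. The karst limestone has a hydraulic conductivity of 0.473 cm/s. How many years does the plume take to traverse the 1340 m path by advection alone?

Convert K: 0.473 cm/s × 864 = 408.7 m/day.
Hydraulic gradient i = (206.87 − 203.77) / 1340 = 3.1 / 1340 = 0.002313.
Darcy flux q = K · i = 408.7 × 0.002313 = 0.9454 m/day.
Seepage velocity v = q / n_e = 0.9454 / 0.12 = 7.879 m/day.
Travel time t = L / v = 1340 / 7.879 = 170.1 days = 0.4657 years.

0.466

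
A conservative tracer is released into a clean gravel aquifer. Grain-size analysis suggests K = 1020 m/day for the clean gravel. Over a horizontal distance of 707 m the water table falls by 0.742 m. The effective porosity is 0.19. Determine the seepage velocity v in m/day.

5.63

Hydraulic gradient i = Δh / L = 0.742 / 707 = 0.001050.
Darcy flux q = K · i = 1020 × 0.001050 = 1.070 m/day.
Seepage velocity v = q / n_e = 1.070 / 0.19 = 5.634 m/day.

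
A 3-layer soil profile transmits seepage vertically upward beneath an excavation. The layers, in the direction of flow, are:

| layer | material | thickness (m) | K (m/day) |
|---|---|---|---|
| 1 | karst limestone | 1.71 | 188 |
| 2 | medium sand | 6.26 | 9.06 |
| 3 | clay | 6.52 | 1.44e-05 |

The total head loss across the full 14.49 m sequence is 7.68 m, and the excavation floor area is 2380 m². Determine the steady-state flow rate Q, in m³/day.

0.0404

Flow is perpendicular to layering, so the layers act in series and the equivalent K is the thickness-weighted harmonic mean.
Total thickness L = 1.71 + 6.26 + 6.52 = 14.49 m.
Σ(b_i/K_i) = 1.71/188 + 6.26/9.06 + 6.52/1.44e-05 = 4.528e+05 d.
K_eq = L / Σ(b_i/K_i) = 14.49 / 4.528e+05 = 3.200e-05 m/day.
Q = K_eq · A · (Δh/L) = 3.200e-05 × 2380 × (7.68/14.49) = 0.04037 m³/day.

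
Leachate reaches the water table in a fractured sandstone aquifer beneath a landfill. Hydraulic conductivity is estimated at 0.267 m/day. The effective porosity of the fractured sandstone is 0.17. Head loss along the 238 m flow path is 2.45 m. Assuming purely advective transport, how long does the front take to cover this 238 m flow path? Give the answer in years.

Hydraulic gradient i = Δh / L = 2.45 / 238 = 0.01029.
Darcy flux q = K · i = 0.2670 × 0.01029 = 0.002749 m/day.
Seepage velocity v = q / n_e = 0.002749 / 0.17 = 0.01617 m/day.
Travel time t = L / v = 238 / 0.01617 = 14721 days = 40.30 years.

40.3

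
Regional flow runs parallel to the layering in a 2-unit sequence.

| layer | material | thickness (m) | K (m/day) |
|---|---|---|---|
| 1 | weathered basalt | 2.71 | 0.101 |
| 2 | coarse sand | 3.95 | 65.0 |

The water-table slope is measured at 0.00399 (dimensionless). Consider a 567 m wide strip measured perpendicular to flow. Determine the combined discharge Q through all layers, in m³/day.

Flow is parallel to layering, so each bed carries its own Darcy discharge and the transmissivities add.
Σ(K_i·b_i) = 0.101×2.71 + 65.0×3.95 = 257.0 m²/day.
Hydraulic gradient i = 0.00399.
Q = Σ(K_i·b_i) · W · i = 257.0 × 567 × 0.003990 = 581.5 m³/day.

581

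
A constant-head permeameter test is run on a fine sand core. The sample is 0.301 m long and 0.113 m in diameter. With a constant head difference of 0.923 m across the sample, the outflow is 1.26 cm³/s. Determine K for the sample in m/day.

3.54

Cross-sectional area A = π·(d/2)² = π × (0.113/2)² = 0.01003 m².
Convert discharge: 1.26 cm³/s = 1.260e-06 m³/s.
Darcy's law rearranged: K = Q·L / (A·Δh) = 1.260e-06 × 0.301 / (0.01003 × 0.923) = 4.097e-05 m/s = 3.540 m/day.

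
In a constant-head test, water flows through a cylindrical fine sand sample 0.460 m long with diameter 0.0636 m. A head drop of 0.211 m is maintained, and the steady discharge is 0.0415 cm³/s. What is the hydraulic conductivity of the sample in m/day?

2.46

Cross-sectional area A = π·(d/2)² = π × (0.0636/2)² = 0.003177 m².
Convert discharge: 0.0415 cm³/s = 4.150e-08 m³/s.
Darcy's law rearranged: K = Q·L / (A·Δh) = 4.150e-08 × 0.460 / (0.003177 × 0.211) = 2.848e-05 m/s = 2.461 m/day.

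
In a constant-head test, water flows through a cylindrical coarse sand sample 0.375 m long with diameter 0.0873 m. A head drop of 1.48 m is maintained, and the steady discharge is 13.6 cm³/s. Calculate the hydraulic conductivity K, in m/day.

Cross-sectional area A = π·(d/2)² = π × (0.0873/2)² = 0.005986 m².
Convert discharge: 13.6 cm³/s = 1.360e-05 m³/s.
Darcy's law rearranged: K = Q·L / (A·Δh) = 1.360e-05 × 0.375 / (0.005986 × 1.48) = 0.0005757 m/s = 49.74 m/day.

49.7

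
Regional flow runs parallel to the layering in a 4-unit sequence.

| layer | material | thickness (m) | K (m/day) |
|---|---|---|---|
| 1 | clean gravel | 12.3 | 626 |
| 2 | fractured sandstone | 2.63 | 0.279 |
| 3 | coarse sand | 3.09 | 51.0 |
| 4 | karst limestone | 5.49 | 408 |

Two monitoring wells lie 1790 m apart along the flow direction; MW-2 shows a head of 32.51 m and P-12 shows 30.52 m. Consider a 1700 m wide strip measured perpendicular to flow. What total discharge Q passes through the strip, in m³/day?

19100

Flow is parallel to layering, so each bed carries its own Darcy discharge and the transmissivities add.
Σ(K_i·b_i) = 626×12.3 + 0.279×2.63 + 51.0×3.09 + 408×5.49 = 10098 m²/day.
Hydraulic gradient i = (32.51 − 30.52) / 1790 = 1.99 / 1790 = 0.001112.
Q = Σ(K_i·b_i) · W · i = 10098 × 1700 × 0.001112 = 19085 m³/day.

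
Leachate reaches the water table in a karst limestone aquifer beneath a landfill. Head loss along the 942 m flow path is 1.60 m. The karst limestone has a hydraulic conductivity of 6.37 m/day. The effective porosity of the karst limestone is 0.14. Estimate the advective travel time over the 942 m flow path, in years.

Hydraulic gradient i = Δh / L = 1.60 / 942 = 0.001699.
Darcy flux q = K · i = 6.370 × 0.001699 = 0.01082 m/day.
Seepage velocity v = q / n_e = 0.01082 / 0.14 = 0.07728 m/day.
Travel time t = L / v = 942 / 0.07728 = 12189 days = 33.37 years.

33.4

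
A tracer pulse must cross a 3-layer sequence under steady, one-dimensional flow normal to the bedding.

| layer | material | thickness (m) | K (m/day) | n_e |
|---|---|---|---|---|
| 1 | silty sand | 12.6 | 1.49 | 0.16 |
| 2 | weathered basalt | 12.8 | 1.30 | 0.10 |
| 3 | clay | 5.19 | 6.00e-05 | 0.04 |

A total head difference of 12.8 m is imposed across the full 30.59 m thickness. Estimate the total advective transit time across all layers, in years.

With flow normal to the layers, continuity requires the same specific discharge q through every layer.
Σ(b_i/K_i) = 12.6/1.49 + 12.8/1.30 + 5.19/6.00e-05 = 86518 d.
q = Δh / Σ(b_i/K_i) = 12.8 / 86518 = 0.0001479 m/day.
In each layer the seepage velocity is v_i = q/n_i, so the layer transit time is t_i = b_i·n_i / q:
  layer 1 (silty sand): t_1 = 12.6 × 0.16 / 0.0001479 = 13627 d
  layer 2 (weathered basalt): t_2 = 12.8 × 0.10 / 0.0001479 = 8652 d
  layer 3 (clay): t_3 = 5.19 × 0.04 / 0.0001479 = 1403 d
Total t = Σ t_i = 23682 days = 64.84 years.

64.8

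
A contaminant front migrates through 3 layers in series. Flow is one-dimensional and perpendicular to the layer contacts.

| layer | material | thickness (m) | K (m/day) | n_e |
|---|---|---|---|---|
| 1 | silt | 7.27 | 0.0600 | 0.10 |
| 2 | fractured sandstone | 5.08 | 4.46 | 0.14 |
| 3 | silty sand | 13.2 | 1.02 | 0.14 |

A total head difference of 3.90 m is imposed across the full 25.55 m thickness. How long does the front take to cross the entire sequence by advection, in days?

With flow normal to the layers, continuity requires the same specific discharge q through every layer.
Σ(b_i/K_i) = 7.27/0.0600 + 5.08/4.46 + 13.2/1.02 = 135.2 d.
q = Δh / Σ(b_i/K_i) = 3.90 / 135.2 = 0.02884 m/day.
In each layer the seepage velocity is v_i = q/n_i, so the layer transit time is t_i = b_i·n_i / q:
  layer 1 (silt): t_1 = 7.27 × 0.10 / 0.02884 = 25.21 d
  layer 2 (fractured sandstone): t_2 = 5.08 × 0.14 / 0.02884 = 24.66 d
  layer 3 (silty sand): t_3 = 13.2 × 0.14 / 0.02884 = 64.09 d
Total t = Σ t_i = 114.0 days.

114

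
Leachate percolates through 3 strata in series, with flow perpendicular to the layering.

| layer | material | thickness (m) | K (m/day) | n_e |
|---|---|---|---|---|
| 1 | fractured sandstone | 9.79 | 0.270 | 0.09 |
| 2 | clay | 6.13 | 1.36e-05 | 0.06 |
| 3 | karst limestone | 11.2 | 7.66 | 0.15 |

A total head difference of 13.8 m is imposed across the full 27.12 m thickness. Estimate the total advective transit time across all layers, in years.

With flow normal to the layers, continuity requires the same specific discharge q through every layer.
Σ(b_i/K_i) = 9.79/0.270 + 6.13/1.36e-05 + 11.2/7.66 = 4.508e+05 d.
q = Δh / Σ(b_i/K_i) = 13.8 / 4.508e+05 = 3.061e-05 m/day.
In each layer the seepage velocity is v_i = q/n_i, so the layer transit time is t_i = b_i·n_i / q:
  layer 1 (fractured sandstone): t_1 = 9.79 × 0.09 / 3.061e-05 = 28781 d
  layer 2 (clay): t_2 = 6.13 × 0.06 / 3.061e-05 = 12014 d
  layer 3 (karst limestone): t_3 = 11.2 × 0.15 / 3.061e-05 = 54877 d
Total t = Σ t_i = 95672 days = 261.9 years.

262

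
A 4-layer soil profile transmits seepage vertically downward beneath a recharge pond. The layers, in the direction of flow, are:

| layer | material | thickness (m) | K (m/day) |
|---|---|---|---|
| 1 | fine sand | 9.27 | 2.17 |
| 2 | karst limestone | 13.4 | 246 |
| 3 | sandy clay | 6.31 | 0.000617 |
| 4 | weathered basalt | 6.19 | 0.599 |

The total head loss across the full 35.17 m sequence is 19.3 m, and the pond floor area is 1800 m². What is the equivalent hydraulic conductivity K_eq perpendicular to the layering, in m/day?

0.00343

Flow is perpendicular to layering, so the layers act in series and the equivalent K is the thickness-weighted harmonic mean.
Total thickness L = 9.27 + 13.4 + 6.31 + 6.19 = 35.17 m.
Σ(b_i/K_i) = 9.27/2.17 + 13.4/246 + 6.31/0.000617 + 6.19/0.599 = 10242 d.
K_eq = L / Σ(b_i/K_i) = 35.17 / 10242 = 0.003434 m/day.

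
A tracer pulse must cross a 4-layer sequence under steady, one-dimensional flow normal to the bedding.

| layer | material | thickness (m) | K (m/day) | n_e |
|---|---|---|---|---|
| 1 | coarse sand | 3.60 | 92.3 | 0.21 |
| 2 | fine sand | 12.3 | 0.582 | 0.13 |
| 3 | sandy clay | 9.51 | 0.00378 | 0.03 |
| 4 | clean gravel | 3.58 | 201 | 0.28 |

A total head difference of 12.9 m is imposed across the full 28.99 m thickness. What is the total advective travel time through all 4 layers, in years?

With flow normal to the layers, continuity requires the same specific discharge q through every layer.
Σ(b_i/K_i) = 3.60/92.3 + 12.3/0.582 + 9.51/0.00378 + 3.58/201 = 2537 d.
q = Δh / Σ(b_i/K_i) = 12.9 / 2537 = 0.005085 m/day.
In each layer the seepage velocity is v_i = q/n_i, so the layer transit time is t_i = b_i·n_i / q:
  layer 1 (coarse sand): t_1 = 3.60 × 0.21 / 0.005085 = 148.7 d
  layer 2 (fine sand): t_2 = 12.3 × 0.13 / 0.005085 = 314.5 d
  layer 3 (sandy clay): t_3 = 9.51 × 0.03 / 0.005085 = 56.11 d
  layer 4 (clean gravel): t_4 = 3.58 × 0.28 / 0.005085 = 197.1 d
Total t = Σ t_i = 716.4 days = 1.961 years.

1.96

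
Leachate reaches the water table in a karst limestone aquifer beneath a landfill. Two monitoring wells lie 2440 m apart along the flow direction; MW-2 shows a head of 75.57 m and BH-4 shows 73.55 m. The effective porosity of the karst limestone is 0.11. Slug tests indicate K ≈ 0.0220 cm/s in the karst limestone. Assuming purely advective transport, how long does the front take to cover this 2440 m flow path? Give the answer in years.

46.7

Convert K: 0.0220 cm/s × 864 = 19.01 m/day.
Hydraulic gradient i = (75.57 − 73.55) / 2440 = 2.02 / 2440 = 0.0008279.
Darcy flux q = K · i = 19.01 × 0.0008279 = 0.01574 m/day.
Seepage velocity v = q / n_e = 0.01574 / 0.11 = 0.1431 m/day.
Travel time t = L / v = 2440 / 0.1431 = 17056 days = 46.70 years.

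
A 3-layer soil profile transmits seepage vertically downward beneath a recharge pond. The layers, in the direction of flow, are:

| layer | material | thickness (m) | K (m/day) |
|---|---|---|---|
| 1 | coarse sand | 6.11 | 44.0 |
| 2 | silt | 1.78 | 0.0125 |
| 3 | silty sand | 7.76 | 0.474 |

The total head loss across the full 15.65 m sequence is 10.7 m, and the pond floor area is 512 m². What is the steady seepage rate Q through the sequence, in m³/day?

34.5

Flow is perpendicular to layering, so the layers act in series and the equivalent K is the thickness-weighted harmonic mean.
Total thickness L = 6.11 + 1.78 + 7.76 = 15.65 m.
Σ(b_i/K_i) = 6.11/44.0 + 1.78/0.0125 + 7.76/0.474 = 158.9 d.
K_eq = L / Σ(b_i/K_i) = 15.65 / 158.9 = 0.09848 m/day.
Q = K_eq · A · (Δh/L) = 0.09848 × 512 × (10.7/15.65) = 34.47 m³/day.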